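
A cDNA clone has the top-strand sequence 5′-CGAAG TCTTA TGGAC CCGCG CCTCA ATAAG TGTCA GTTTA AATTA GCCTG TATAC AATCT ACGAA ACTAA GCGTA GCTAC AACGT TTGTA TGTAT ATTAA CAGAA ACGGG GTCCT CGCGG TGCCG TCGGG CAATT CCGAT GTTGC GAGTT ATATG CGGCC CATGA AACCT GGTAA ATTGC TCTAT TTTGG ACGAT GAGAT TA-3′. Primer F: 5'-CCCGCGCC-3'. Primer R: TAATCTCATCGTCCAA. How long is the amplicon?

Scanning the template, CCCGCGCC occurs at positions 15–22; this primer anneals to the bottom strand there with its 3' end pointing downstream.
Taking the reverse complement of TAATCTCATCGTCCAA gives TTGGACGATGAGATTA, found at positions 187–202 on the template; the primer anneals here to the top strand with its 3' end pointing upstream.
The product runs from position 15 to position 202, so its length is 202 − 15 + 1 = 188 bp.

188 bp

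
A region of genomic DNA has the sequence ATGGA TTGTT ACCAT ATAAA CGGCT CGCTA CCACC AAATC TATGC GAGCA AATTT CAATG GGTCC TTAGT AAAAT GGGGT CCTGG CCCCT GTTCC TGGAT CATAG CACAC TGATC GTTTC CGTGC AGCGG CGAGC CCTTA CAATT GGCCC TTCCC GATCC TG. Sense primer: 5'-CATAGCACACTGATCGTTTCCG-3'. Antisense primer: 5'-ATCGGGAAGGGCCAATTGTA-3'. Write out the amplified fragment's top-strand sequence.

5'-CATAGCACACTGATCGTTTCCGTGCAGCGGCGAGCCCTTACAATTGGCCCTTCCCGAT-3'

The forward primer matches the template at positions 101–122.
Reverse complement of the reverse primer: TACAATTGGCCCTTCCCGAT. This occurs on the top strand at positions 139–158.
The product is the template from position 101 through 158 (58 bp).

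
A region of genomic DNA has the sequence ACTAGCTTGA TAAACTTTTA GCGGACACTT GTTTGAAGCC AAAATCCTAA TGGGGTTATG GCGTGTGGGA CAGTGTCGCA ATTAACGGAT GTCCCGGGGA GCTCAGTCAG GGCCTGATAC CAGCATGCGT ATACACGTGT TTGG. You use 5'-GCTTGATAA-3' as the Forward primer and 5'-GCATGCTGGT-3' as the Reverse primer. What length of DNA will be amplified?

The forward primer matches the template at positions 5–13.
The reverse primer's reverse complement is ACCAGCATGC, which matches the template at positions 119–128.
Amplicon spans positions 5–128: 124 bp.

124 bp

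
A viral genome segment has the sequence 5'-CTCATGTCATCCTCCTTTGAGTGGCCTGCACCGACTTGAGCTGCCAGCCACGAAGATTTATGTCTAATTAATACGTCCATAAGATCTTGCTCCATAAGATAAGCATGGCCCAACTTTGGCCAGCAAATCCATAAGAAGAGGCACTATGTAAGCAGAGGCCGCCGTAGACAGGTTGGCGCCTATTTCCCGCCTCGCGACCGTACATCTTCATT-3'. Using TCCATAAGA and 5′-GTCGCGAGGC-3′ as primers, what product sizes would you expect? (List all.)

The forward primer TCCATAAGA matches the top strand at positions 76–84, 91–99, 128–136.
The reverse primer's reverse complement is GCCTCGCGAC, matching at positions 189–198.
Each forward site pairs with the reverse site to give a product ending at position 198: sizes 123, 108, 71 bp.

123 bp, 108 bp, 71 bp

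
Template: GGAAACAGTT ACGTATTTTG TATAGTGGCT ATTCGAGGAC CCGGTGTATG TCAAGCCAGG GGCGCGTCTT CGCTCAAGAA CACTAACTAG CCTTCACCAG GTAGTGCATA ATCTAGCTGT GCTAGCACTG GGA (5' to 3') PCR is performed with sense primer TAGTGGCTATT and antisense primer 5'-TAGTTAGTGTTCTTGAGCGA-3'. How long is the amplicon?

Scanning the template, TAGTGGCTATT occurs at positions 23–33; this primer anneals to the bottom strand there with its 3' end pointing downstream.
The reverse primer's reverse complement is TCGCTCAAGAACACTAACTA, which matches the template at positions 70–89.
Amplicon spans positions 23–89: 67 bp.

67 bp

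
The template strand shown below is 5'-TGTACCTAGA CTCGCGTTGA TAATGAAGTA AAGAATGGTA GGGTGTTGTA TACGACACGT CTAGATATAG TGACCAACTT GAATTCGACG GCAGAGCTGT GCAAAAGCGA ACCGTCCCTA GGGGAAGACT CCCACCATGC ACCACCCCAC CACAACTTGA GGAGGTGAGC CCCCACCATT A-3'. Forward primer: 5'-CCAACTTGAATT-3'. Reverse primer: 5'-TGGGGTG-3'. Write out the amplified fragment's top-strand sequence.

Scanning the template, CCAACTTGAATT occurs at positions 74–85; this primer anneals to the bottom strand there with its 3' end pointing downstream.
Reverse complement of the reverse primer: CACCCCA. This occurs on the top strand at positions 143–149.
The product is the template from position 74 through 149 (76 bp).

5'-CCAACTTGAATTCGACGGCAGAGCTGTGCAAAAGCGAACCGTCCCTAGGGGAAGACTCCCACCATGCACCACCCCA-3'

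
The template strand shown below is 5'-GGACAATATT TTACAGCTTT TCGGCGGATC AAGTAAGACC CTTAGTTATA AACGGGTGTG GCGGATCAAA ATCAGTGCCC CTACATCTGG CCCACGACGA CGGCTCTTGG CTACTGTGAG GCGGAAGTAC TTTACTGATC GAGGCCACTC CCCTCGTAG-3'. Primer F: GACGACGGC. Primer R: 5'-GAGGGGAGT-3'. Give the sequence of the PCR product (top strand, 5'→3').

The forward primer matches the template at positions 96–104.
Reverse complement of the reverse primer: ACTCCCCTC. This occurs on the top strand at positions 147–155.
The product is the template from position 96 through 155 (60 bp).

5'-GACGACGGCTCTTGGCTACTGTGAGGCGGAAGTACTTTACTGATCGAGGCCACTCCCCTC-3'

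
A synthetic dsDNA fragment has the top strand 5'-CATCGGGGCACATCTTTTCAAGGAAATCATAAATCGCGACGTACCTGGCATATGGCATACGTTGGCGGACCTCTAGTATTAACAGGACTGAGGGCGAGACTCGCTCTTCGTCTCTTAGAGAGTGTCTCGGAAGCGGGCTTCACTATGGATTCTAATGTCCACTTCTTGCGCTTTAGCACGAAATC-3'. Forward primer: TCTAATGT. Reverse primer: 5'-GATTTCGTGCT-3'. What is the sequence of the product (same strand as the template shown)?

Scanning the template, TCTAATGT occurs at positions 151–158; this primer anneals to the bottom strand there with its 3' end pointing downstream.
The reverse primer's reverse complement is AGCACGAAATC, which matches the template at positions 175–185.
The product is the template from position 151 through 185 (35 bp).

5'-TCTAATGTCCACTTCTTGCGCTTTAGCACGAAATC-3'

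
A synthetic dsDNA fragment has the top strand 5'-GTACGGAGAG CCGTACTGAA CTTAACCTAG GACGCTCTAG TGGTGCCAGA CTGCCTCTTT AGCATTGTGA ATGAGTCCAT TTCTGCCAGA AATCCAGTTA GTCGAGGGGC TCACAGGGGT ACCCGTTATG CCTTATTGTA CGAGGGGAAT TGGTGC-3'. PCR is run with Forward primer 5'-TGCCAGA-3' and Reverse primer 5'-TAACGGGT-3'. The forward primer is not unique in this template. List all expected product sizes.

The forward primer TGCCAGA matches the top strand at positions 44–50, 84–90.
The reverse primer's reverse complement is ACCCGTTA, matching at positions 121–128.
Each forward site pairs with the reverse site to give a product ending at position 128: sizes 85, 45 bp.

85 bp, 45 bp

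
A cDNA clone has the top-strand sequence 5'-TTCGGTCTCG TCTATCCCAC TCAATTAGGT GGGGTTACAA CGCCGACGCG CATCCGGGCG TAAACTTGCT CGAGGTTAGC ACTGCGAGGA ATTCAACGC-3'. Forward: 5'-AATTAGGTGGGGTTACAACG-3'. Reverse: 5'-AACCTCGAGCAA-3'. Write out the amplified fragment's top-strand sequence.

Forward primer AATTAGGTGGGGTTACAACG is found on the top strand at positions 23–42.
Reverse complement of the reverse primer: TTGCTCGAGGTT. This occurs on the top strand at positions 66–77.
The product is the template from position 23 through 77 (55 bp).

5'-AATTAGGTGGGGTTACAACGCCGACGCGCATCCGGGCGTAAACTTGCTCGAGGTT-3'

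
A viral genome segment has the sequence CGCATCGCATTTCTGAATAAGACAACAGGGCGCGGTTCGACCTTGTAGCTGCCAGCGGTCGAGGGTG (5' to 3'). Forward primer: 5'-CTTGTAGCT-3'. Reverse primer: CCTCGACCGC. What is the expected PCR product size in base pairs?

23 bp

Scanning the template, CTTGTAGCT occurs at positions 42–50; this primer anneals to the bottom strand there with its 3' end pointing downstream.
Taking the reverse complement of CCTCGACCGC gives GCGGTCGAGG, found at positions 55–64 on the template; the primer anneals here to the top strand with its 3' end pointing upstream.
Product length = (reverse-primer end) − (forward-primer start) + 1 = 64 − 42 + 1 = 23 bp.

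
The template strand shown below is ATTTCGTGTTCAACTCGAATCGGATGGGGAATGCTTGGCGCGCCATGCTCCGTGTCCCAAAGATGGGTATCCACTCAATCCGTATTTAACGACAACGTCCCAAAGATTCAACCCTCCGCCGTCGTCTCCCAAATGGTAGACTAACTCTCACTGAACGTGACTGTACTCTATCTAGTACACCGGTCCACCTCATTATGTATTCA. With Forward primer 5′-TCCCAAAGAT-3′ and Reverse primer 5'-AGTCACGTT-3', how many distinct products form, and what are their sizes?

Two products: 108 bp, 65 bp

The forward primer TCCCAAAGAT matches the top strand at positions 55–64, 98–107.
The reverse primer's reverse complement is AACGTGACT, matching at positions 154–162.
Each forward site pairs with the reverse site to give a product ending at position 162: sizes 108, 65 bp.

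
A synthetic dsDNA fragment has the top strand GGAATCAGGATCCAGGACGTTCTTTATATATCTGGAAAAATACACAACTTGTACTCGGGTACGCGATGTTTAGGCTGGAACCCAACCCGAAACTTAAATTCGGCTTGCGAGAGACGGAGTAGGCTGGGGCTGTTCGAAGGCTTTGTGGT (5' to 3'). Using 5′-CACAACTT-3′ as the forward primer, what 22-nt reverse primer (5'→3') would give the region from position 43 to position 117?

5'-CCGTCTCTCGCAAGCCGAATTT-3'

The product's 3' end on the top strand is position 117.
The reverse primer anneals to the top strand over positions 96–117, i.e. to AAATTCGGCTTGCGAGAGACGG.
Its sequence written 5'→3' is the reverse complement: CCGTCTCTCGCAAGCCGAATTT.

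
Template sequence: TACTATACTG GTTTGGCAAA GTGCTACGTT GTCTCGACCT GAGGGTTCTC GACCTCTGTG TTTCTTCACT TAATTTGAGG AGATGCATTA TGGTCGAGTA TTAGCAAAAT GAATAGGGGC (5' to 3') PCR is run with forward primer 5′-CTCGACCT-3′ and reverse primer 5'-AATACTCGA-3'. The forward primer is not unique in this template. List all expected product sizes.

70 bp, 55 bp

The forward primer CTCGACCT matches the top strand at positions 33–40, 48–55.
The reverse primer's reverse complement is TCGAGTATT, matching at positions 94–102.
Each forward site pairs with the reverse site to give a product ending at position 102: sizes 70, 55 bp.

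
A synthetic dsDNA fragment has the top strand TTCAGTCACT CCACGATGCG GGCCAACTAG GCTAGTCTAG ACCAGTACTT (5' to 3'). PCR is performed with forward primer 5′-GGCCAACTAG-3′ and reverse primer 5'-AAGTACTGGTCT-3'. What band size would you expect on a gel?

30 bp

Forward primer GGCCAACTAG is found on the top strand at positions 21–30.
Taking the reverse complement of AAGTACTGGTCT gives AGACCAGTACTT, found at positions 39–50 on the template; the primer anneals here to the top strand with its 3' end pointing upstream.
Amplicon spans positions 21–50: 30 bp.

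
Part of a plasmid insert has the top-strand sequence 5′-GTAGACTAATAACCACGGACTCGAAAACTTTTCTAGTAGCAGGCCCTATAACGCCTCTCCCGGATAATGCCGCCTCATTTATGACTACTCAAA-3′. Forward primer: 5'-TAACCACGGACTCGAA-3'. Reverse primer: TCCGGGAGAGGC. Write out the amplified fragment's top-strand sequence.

5'-TAACCACGGACTCGAAAACTTTTCTAGTAGCAGGCCCTATAACGCCTCTCCCGGA-3'

Forward primer TAACCACGGACTCGAA is found on the top strand at positions 10–25.
The reverse primer's reverse complement is GCCTCTCCCGGA, which matches the template at positions 53–64.
The product is the template from position 10 through 64 (55 bp).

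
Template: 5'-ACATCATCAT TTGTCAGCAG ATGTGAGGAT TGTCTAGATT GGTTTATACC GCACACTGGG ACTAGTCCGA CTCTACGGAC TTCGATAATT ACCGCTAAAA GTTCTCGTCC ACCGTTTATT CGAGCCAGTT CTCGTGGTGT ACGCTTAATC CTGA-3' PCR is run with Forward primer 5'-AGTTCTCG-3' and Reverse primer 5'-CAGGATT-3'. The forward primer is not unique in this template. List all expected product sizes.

The forward primer AGTTCTCG matches the top strand at positions 100–107, 127–134.
The reverse primer's reverse complement is AATCCTG, matching at positions 147–153.
Each forward site pairs with the reverse site to give a product ending at position 153: sizes 54, 27 bp.

54 bp, 27 bp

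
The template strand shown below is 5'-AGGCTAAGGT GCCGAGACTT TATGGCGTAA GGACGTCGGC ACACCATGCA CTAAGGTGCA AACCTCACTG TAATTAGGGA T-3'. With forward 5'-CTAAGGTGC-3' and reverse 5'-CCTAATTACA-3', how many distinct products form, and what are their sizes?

Two products: 75 bp, 28 bp

The forward primer CTAAGGTGC matches the top strand at positions 4–12, 51–59.
The reverse primer's reverse complement is TGTAATTAGG, matching at positions 69–78.
Each forward site pairs with the reverse site to give a product ending at position 78: sizes 75, 28 bp.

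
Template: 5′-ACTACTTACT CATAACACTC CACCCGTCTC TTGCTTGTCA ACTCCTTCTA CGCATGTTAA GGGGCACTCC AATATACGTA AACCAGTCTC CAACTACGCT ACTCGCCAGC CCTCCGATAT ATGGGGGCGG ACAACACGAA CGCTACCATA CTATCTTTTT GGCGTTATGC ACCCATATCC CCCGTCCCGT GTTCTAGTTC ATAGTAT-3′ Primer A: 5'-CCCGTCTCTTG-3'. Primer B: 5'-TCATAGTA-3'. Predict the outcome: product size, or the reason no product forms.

No product — both primers anneal to the same strand and extend in the same direction.

Primer A (CCCGTCTCTTG) matches the top strand at positions 23–33 (3' end points downstream).
Primer B (TCATAGTA) also matches the top strand directly, at positions 199–206 — its reverse complement TACTATGA is not present.
Both primers anneal to the bottom strand with 3' ends pointing the same way, so neither can prime synthesis back toward the other.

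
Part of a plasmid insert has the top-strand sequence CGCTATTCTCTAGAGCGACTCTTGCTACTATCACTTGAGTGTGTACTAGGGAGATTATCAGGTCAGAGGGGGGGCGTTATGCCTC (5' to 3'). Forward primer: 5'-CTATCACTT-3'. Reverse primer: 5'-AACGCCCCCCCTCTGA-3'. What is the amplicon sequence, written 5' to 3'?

5'-CTATCACTTGAGTGTGTACTAGGGAGATTATCAGGTCAGAGGGGGGGCGTT-3'

Forward primer CTATCACTT is found on the top strand at positions 28–36.
The reverse primer's reverse complement is TCAGAGGGGGGGCGTT, which matches the template at positions 63–78.
The product is the template from position 28 through 78 (51 bp).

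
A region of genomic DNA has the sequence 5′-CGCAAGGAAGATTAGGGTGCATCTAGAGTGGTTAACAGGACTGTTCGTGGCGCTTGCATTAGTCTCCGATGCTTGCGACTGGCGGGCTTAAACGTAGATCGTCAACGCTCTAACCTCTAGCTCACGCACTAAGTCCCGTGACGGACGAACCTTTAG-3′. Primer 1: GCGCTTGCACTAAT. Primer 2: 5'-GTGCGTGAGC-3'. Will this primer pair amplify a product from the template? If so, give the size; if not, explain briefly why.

Primer 1 (GCGCTTGCACTAAT) does not match the top strand, and its reverse complement ATTAGTGCAAGCGC does not match either.
With no annealing site for primer 1, no amplification occurs.

No product — primer 1 has no binding site in the template.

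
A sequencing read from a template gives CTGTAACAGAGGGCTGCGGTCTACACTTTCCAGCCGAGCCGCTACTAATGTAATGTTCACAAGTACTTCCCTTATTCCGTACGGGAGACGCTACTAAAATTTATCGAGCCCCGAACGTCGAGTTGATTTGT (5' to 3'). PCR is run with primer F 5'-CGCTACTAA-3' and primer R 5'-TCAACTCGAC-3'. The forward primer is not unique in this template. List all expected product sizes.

87 bp, 38 bp

The forward primer CGCTACTAA matches the top strand at positions 40–48, 89–97.
The reverse primer's reverse complement is GTCGAGTTGA, matching at positions 117–126.
Each forward site pairs with the reverse site to give a product ending at position 126: sizes 87, 38 bp.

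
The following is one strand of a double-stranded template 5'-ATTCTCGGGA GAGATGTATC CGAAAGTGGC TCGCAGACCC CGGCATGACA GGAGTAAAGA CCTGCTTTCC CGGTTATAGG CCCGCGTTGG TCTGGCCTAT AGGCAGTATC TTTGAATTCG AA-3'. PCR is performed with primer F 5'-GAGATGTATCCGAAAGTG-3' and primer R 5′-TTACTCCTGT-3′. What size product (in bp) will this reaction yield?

47 bp

Scanning the template, GAGATGTATCCGAAAGTG occurs at positions 11–28; this primer anneals to the bottom strand there with its 3' end pointing downstream.
The reverse primer's reverse complement is ACAGGAGTAA, which matches the template at positions 48–57.
Product length = (reverse-primer end) − (forward-primer start) + 1 = 57 − 11 + 1 = 47 bp.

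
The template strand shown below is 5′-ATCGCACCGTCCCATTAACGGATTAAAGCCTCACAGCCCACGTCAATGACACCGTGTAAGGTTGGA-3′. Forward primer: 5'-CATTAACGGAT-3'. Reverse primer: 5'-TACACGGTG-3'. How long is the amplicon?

46 bp

Forward primer CATTAACGGAT is found on the top strand at positions 13–23.
The reverse primer's reverse complement is CACCGTGTA, which matches the template at positions 50–58.
Product length = (reverse-primer end) − (forward-primer start) + 1 = 58 − 13 + 1 = 46 bp.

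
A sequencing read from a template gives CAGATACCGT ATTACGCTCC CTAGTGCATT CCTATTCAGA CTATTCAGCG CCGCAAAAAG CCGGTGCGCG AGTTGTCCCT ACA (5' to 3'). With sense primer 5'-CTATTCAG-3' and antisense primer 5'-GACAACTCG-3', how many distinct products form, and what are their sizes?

Two products: 46 bp, 37 bp

The forward primer CTATTCAG matches the top strand at positions 32–39, 41–48.
The reverse primer's reverse complement is CGAGTTGTC, matching at positions 69–77.
Each forward site pairs with the reverse site to give a product ending at position 77: sizes 46, 37 bp.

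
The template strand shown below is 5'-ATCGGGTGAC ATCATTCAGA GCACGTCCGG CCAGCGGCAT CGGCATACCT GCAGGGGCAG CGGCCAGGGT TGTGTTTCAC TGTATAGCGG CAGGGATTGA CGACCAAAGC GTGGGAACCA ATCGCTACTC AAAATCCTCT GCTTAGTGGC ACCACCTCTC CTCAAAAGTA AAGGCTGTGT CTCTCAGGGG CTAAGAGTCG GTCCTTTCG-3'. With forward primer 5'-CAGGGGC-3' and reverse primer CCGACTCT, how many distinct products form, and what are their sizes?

Two products: 150 bp, 17 bp

The forward primer CAGGGGC matches the top strand at positions 52–58, 185–191.
The reverse primer's reverse complement is AGAGTCGG, matching at positions 194–201.
Each forward site pairs with the reverse site to give a product ending at position 201: sizes 150, 17 bp.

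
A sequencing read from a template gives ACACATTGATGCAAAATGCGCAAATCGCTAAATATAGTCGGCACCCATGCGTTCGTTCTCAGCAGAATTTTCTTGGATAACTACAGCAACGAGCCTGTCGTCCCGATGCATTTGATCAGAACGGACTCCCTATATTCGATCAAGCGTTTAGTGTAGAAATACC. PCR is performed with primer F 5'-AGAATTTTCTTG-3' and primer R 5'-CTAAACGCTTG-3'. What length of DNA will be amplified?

Scanning the template, AGAATTTTCTTG occurs at positions 64–75; this primer anneals to the bottom strand there with its 3' end pointing downstream.
Taking the reverse complement of CTAAACGCTTG gives CAAGCGTTTAG, found at positions 141–151 on the template; the primer anneals here to the top strand with its 3' end pointing upstream.
The product runs from position 64 to position 151, so its length is 151 − 64 + 1 = 88 bp.

88 bp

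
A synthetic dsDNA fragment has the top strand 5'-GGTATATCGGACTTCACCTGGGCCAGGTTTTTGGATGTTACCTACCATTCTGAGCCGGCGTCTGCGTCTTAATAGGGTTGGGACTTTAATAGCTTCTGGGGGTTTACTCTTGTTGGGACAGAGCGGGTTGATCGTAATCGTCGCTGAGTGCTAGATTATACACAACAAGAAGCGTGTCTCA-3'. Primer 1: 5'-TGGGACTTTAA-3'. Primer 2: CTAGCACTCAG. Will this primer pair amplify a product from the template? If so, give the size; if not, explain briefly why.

Yes — a 76 bp product.

Primer 1 (TGGGACTTTAA) matches the top strand at positions 79–89; it acts as a forward primer.
Primer 2's reverse complement is CTGAGTGCTAG, matching the top strand at positions 144–154; it acts as a reverse primer.
The 3' ends face each other across positions 79–154, giving a 76 bp product.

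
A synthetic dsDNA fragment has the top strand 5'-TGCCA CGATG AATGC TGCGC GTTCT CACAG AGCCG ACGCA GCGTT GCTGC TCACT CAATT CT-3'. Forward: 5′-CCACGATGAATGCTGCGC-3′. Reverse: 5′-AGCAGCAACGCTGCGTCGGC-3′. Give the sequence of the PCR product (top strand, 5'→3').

Forward primer CCACGATGAATGCTGCGC is found on the top strand at positions 3–20.
Taking the reverse complement of AGCAGCAACGCTGCGTCGGC gives GCCGACGCAGCGTTGCTGCT, found at positions 32–51 on the template; the primer anneals here to the top strand with its 3' end pointing upstream.
The product is the template from position 3 through 51 (49 bp).

5'-CCACGATGAATGCTGCGCGTTCTCACAGAGCCGACGCAGCGTTGCTGCT-3'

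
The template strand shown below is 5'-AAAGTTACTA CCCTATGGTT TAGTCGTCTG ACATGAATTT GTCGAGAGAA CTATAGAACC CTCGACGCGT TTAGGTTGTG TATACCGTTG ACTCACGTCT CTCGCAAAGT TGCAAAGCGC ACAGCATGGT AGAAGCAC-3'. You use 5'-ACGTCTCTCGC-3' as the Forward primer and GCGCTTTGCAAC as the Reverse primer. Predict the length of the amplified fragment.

The forward primer matches the template at positions 95–105.
The reverse primer's reverse complement is GTTGCAAAGCGC, which matches the template at positions 109–120.
Amplicon spans positions 95–120: 26 bp.

26 bp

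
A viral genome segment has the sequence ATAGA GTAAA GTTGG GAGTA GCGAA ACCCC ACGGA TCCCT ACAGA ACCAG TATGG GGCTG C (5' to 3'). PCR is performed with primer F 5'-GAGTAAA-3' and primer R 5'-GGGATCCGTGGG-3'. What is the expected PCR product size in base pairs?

36 bp

The forward primer matches the template at positions 4–10.
Reverse complement of the reverse primer: CCCACGGATCCC. This occurs on the top strand at positions 28–39.
The product runs from position 4 to position 39, so its length is 39 − 4 + 1 = 36 bp.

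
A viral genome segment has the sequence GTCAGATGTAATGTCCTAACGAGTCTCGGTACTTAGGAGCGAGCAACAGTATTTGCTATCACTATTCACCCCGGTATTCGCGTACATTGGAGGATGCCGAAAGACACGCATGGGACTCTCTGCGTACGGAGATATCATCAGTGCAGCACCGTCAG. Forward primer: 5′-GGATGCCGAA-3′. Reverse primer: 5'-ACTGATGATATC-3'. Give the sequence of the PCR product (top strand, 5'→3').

5'-GGATGCCGAAAGACACGCATGGGACTCTCTGCGTACGGAGATATCATCAGT-3'

The forward primer matches the template at positions 92–101.
The reverse primer's reverse complement is GATATCATCAGT, which matches the template at positions 131–142.
The product is the template from position 92 through 142 (51 bp).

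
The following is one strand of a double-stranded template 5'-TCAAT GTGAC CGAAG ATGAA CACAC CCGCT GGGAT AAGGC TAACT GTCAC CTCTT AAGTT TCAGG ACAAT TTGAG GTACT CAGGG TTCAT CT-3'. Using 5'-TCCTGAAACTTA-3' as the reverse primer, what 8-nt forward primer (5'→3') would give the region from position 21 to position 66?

5'-CACACCCG-3'

The reverse primer's reverse complement TAAGTTTCAGGA matches the template at positions 55–66; the product starts at position 21.
The forward primer is identical to the top strand over positions 21–28: CACACCCG.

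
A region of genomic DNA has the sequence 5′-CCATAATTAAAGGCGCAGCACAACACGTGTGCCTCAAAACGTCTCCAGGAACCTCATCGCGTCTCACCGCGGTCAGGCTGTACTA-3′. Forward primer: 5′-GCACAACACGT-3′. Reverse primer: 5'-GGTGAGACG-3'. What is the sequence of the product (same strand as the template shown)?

5'-GCACAACACGTGTGCCTCAAAACGTCTCCAGGAACCTCATCGCGTCTCACC-3'

Forward primer GCACAACACGT is found on the top strand at positions 18–28.
The reverse primer's reverse complement is CGTCTCACC, which matches the template at positions 60–68.
The product is the template from position 18 through 68 (51 bp).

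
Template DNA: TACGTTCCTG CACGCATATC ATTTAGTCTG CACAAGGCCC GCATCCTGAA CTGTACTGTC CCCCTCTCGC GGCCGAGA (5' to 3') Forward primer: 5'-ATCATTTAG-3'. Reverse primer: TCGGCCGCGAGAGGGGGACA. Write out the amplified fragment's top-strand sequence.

Forward primer ATCATTTAG is found on the top strand at positions 18–26.
The reverse primer's reverse complement is TGTCCCCCTCTCGCGGCCGA, which matches the template at positions 57–76.
The product is the template from position 18 through 76 (59 bp).

5'-ATCATTTAGTCTGCACAAGGCCCGCATCCTGAACTGTACTGTCCCCCTCTCGCGGCCGA-3'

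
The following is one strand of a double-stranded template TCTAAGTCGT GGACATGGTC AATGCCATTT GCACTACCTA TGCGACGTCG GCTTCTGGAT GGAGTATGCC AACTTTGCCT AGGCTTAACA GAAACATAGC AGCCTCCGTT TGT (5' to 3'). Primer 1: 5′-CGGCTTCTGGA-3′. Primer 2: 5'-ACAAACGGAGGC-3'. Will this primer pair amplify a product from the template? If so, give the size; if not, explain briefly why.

Primer 1 (CGGCTTCTGGA) matches the top strand at positions 49–59; it acts as a forward primer.
Primer 2's reverse complement is GCCTCCGTTTGT, matching the top strand at positions 102–113; it acts as a reverse primer.
The 3' ends face each other across positions 49–113, giving a 65 bp product.

Yes — a 65 bp product.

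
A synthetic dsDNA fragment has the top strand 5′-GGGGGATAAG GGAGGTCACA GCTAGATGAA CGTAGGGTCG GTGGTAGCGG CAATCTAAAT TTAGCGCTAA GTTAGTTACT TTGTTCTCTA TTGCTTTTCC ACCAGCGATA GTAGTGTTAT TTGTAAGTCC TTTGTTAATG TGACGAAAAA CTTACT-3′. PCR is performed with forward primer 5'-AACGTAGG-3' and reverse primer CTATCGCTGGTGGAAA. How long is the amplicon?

83 bp

Scanning the template, AACGTAGG occurs at positions 29–36; this primer anneals to the bottom strand there with its 3' end pointing downstream.
Reverse complement of the reverse primer: TTTCCACCAGCGATAG. This occurs on the top strand at positions 96–111.
Product length = (reverse-primer end) − (forward-primer start) + 1 = 111 − 29 + 1 = 83 bp.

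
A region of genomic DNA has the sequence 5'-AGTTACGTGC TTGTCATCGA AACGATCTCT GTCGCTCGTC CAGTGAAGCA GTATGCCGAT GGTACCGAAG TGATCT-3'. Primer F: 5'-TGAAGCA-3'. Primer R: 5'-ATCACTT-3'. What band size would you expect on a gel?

Forward primer TGAAGCA is found on the top strand at positions 44–50.
Reverse complement of the reverse primer: AAGTGAT. This occurs on the top strand at positions 68–74.
The product runs from position 44 to position 74, so its length is 74 − 44 + 1 = 31 bp.

31 bp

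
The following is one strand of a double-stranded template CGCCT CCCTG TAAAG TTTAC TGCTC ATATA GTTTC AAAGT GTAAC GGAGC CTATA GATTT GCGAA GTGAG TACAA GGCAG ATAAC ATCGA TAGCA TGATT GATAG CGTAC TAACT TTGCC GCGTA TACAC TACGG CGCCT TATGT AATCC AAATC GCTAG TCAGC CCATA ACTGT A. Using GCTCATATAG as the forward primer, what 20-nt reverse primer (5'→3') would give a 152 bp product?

The forward primer binds at positions 22–31, so a 152 bp product ends at position 22 + 152 − 1 = 173.
The reverse primer anneals to the top strand over positions 154–173, i.e. to TCGCTAGTCAGCCCATAACT.
Its sequence written 5'→3' is the reverse complement: AGTTATGGGCTGACTAGCGA.

5'-AGTTATGGGCTGACTAGCGA-3'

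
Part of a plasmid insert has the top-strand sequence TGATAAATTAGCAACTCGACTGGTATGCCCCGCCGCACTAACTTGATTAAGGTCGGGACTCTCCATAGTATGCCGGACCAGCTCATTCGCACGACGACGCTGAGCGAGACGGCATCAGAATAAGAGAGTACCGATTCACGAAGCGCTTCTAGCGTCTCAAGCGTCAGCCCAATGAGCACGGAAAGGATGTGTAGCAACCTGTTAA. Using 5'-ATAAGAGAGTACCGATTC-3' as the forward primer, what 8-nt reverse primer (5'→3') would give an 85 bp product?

The forward primer binds at positions 120–137, so an 85 bp product ends at position 120 + 85 − 1 = 204.
The reverse primer anneals to the top strand over positions 197–204, i.e. to ACCTGTTA.
Its sequence written 5'→3' is the reverse complement: TAACAGGT.

5'-TAACAGGT-3'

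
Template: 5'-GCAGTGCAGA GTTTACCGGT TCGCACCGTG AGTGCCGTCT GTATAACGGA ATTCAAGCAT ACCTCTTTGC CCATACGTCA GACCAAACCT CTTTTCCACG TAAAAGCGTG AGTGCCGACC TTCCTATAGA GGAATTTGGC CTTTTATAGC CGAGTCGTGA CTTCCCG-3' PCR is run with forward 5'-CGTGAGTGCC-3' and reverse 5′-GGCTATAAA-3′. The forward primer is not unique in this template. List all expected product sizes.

125 bp, 45 bp

The forward primer CGTGAGTGCC matches the top strand at positions 27–36, 107–116.
The reverse primer's reverse complement is TTTATAGCC, matching at positions 143–151.
Each forward site pairs with the reverse site to give a product ending at position 151: sizes 125, 45 bp.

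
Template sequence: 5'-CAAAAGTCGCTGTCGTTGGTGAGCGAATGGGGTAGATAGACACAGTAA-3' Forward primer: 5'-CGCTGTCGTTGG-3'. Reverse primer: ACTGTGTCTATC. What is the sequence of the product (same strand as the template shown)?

Scanning the template, CGCTGTCGTTGG occurs at positions 8–19; this primer anneals to the bottom strand there with its 3' end pointing downstream.
Taking the reverse complement of ACTGTGTCTATC gives GATAGACACAGT, found at positions 35–46 on the template; the primer anneals here to the top strand with its 3' end pointing upstream.
The product is the template from position 8 through 46 (39 bp).

5'-CGCTGTCGTTGGTGAGCGAATGGGGTAGATAGACACAGT-3'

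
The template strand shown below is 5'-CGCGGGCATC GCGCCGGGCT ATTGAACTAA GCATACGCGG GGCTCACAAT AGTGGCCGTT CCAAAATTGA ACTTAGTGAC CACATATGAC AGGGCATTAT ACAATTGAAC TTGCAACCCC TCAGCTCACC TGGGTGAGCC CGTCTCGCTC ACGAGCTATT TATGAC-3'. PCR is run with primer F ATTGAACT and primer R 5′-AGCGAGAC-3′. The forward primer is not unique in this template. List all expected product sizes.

The forward primer ATTGAACT matches the top strand at positions 21–28, 66–73, 104–111.
The reverse primer's reverse complement is GTCTCGCT, matching at positions 142–149.
Each forward site pairs with the reverse site to give a product ending at position 149: sizes 129, 84, 46 bp.

129 bp, 84 bp, 46 bp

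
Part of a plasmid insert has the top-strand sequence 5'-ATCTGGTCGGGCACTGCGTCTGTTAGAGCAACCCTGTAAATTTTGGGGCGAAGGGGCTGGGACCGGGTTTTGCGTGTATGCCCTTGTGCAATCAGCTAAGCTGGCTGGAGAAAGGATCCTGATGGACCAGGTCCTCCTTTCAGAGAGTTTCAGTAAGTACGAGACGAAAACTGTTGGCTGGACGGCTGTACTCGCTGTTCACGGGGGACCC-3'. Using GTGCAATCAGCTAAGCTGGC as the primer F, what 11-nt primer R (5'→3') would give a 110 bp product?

5'-GCGAGTACAGC-3'

The forward primer binds at positions 86–105, so a 110 bp product ends at position 86 + 110 − 1 = 195.
The reverse primer anneals to the top strand over positions 185–195, i.e. to GCTGTACTCGC.
Its sequence written 5'→3' is the reverse complement: GCGAGTACAGC.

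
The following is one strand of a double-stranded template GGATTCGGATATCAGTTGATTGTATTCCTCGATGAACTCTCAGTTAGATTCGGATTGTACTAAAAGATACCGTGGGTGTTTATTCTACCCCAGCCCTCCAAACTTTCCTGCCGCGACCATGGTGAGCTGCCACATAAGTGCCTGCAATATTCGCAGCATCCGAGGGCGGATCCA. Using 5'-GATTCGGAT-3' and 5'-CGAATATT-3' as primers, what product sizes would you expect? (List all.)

152 bp, 107 bp

The forward primer GATTCGGAT matches the top strand at positions 2–10, 47–55.
The reverse primer's reverse complement is AATATTCG, matching at positions 146–153.
Each forward site pairs with the reverse site to give a product ending at position 153: sizes 152, 107 bp.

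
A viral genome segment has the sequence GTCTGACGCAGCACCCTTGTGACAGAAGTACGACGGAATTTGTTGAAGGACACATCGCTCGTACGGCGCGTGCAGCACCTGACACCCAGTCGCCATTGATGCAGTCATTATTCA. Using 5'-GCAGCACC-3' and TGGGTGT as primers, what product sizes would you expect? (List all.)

81 bp, 17 bp

The forward primer GCAGCACC matches the top strand at positions 8–15, 72–79.
The reverse primer's reverse complement is ACACCCA, matching at positions 82–88.
Each forward site pairs with the reverse site to give a product ending at position 88: sizes 81, 17 bp.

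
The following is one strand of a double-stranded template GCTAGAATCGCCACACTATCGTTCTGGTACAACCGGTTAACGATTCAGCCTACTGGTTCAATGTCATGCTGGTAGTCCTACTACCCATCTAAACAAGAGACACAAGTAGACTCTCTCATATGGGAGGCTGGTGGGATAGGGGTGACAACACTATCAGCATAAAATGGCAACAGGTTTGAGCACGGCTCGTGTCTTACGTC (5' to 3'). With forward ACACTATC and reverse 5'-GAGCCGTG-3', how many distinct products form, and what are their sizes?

Two products: 176 bp, 41 bp

The forward primer ACACTATC matches the top strand at positions 13–20, 148–155.
The reverse primer's reverse complement is CACGGCTC, matching at positions 181–188.
Each forward site pairs with the reverse site to give a product ending at position 188: sizes 176, 41 bp.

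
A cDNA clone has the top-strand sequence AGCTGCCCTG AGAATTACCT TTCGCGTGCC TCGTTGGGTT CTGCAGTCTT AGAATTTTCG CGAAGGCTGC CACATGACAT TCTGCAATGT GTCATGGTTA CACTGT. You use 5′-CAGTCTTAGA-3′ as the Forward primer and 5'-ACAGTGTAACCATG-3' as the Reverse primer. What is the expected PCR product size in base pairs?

63 bp

The forward primer matches the template at positions 44–53.
Taking the reverse complement of ACAGTGTAACCATG gives CATGGTTACACTGT, found at positions 93–106 on the template; the primer anneals here to the top strand with its 3' end pointing upstream.
Amplicon spans positions 44–106: 63 bp.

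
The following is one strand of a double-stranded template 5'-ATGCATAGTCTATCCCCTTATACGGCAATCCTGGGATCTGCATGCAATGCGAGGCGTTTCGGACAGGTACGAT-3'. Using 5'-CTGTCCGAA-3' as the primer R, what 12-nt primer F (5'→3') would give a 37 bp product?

The reverse primer's reverse complement TTCGGACAG matches the template at positions 58–66, so the product ends at position 66.
A 37 bp product then starts at position 66 − 37 + 1 = 30.
The forward primer is identical to the top strand there: CCTGGGATCTGC.

5'-CCTGGGATCTGC-3'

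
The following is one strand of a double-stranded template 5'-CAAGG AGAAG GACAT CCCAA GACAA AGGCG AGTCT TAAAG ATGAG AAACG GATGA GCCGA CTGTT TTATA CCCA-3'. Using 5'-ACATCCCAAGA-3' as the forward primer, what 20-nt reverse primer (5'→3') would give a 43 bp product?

The forward primer binds at positions 12–22, so a 43 bp product ends at position 12 + 43 − 1 = 54.
The reverse primer anneals to the top strand over positions 35–54, i.e. to TTAAAGATGAGAAACGGATG.
Its sequence written 5'→3' is the reverse complement: CATCCGTTTCTCATCTTTAA.

5'-CATCCGTTTCTCATCTTTAA-3'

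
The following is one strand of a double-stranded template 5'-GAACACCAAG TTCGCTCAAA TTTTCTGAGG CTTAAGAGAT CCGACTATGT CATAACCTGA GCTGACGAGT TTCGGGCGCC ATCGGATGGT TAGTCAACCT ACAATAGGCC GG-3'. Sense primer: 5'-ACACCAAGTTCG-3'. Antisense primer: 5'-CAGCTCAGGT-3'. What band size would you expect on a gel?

Forward primer ACACCAAGTTCG is found on the top strand at positions 3–14.
The reverse primer's reverse complement is ACCTGAGCTG, which matches the template at positions 55–64.
Product length = (reverse-primer end) − (forward-primer start) + 1 = 64 − 3 + 1 = 62 bp.

62 bp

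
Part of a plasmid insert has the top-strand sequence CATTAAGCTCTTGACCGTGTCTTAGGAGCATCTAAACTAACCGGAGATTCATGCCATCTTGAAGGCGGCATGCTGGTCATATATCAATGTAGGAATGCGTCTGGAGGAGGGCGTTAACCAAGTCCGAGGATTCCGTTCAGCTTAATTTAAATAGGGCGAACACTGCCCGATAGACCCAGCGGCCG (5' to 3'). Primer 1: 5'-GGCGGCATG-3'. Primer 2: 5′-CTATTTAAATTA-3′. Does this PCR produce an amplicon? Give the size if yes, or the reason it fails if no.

Yes — a 91 bp product.

Primer 1 (GGCGGCATG) matches the top strand at positions 64–72; it acts as a forward primer.
Primer 2's reverse complement is TAATTTAAATAG, matching the top strand at positions 143–154; it acts as a reverse primer.
The 3' ends face each other across positions 64–154, giving a 91 bp product.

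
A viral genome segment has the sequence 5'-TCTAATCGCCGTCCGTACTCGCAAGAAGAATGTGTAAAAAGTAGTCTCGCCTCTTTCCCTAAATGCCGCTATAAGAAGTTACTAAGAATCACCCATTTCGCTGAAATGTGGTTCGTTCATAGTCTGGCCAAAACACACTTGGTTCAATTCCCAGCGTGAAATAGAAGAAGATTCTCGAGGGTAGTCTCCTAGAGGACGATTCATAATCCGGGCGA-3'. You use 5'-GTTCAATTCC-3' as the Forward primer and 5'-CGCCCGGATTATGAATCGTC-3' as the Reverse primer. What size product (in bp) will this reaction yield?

73 bp

The forward primer matches the template at positions 142–151.
The reverse primer's reverse complement is GACGATTCATAATCCGGGCG, which matches the template at positions 195–214.
The product runs from position 142 to position 214, so its length is 214 − 142 + 1 = 73 bp.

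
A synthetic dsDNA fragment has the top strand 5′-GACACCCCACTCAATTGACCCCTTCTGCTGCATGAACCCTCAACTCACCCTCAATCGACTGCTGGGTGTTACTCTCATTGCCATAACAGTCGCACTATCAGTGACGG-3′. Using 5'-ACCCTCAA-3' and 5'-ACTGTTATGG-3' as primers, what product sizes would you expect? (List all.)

55 bp, 44 bp

The forward primer ACCCTCAA matches the top strand at positions 36–43, 47–54.
The reverse primer's reverse complement is CCATAACAGT, matching at positions 81–90.
Each forward site pairs with the reverse site to give a product ending at position 90: sizes 55, 44 bp.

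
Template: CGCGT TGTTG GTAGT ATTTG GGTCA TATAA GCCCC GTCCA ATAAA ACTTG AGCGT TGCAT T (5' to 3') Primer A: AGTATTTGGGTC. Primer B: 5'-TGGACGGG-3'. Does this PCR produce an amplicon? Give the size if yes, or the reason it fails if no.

Yes — a 28 bp product.

Primer A (AGTATTTGGGTC) matches the top strand at positions 13–24; it acts as a forward primer.
Primer B's reverse complement is CCCGTCCA, matching the top strand at positions 33–40; it acts as a reverse primer.
The 3' ends face each other across positions 13–40, giving a 28 bp product.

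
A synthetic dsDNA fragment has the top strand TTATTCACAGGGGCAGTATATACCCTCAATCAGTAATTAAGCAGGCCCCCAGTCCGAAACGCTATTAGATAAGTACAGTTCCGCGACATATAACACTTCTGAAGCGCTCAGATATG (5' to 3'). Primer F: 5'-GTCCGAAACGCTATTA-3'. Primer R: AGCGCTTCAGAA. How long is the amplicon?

57 bp

Forward primer GTCCGAAACGCTATTA is found on the top strand at positions 52–67.
Reverse complement of the reverse primer: TTCTGAAGCGCT. This occurs on the top strand at positions 97–108.
Amplicon spans positions 52–108: 57 bp.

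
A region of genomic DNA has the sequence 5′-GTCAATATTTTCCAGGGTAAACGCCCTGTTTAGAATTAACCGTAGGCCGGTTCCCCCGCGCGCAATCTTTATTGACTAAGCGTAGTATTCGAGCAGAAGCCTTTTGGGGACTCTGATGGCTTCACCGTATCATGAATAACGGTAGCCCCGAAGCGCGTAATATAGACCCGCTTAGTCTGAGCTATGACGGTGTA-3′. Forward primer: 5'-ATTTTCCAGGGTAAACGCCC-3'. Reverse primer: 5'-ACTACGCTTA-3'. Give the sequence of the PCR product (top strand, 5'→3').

The forward primer matches the template at positions 7–26.
The reverse primer's reverse complement is TAAGCGTAGT, which matches the template at positions 77–86.
The product is the template from position 7 through 86 (80 bp).

5'-ATTTTCCAGGGTAAACGCCCTGTTTAGAATTAACCGTAGGCCGGTTCCCCCGCGCGCAATCTTTATTGACTAAGCGTAGT-3'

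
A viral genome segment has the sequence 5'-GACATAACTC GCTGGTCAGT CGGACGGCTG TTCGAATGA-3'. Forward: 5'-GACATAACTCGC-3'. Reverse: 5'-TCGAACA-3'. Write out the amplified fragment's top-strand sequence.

5'-GACATAACTCGCTGGTCAGTCGGACGGCTGTTCGA-3'

Scanning the template, GACATAACTCGC occurs at positions 1–12; this primer anneals to the bottom strand there with its 3' end pointing downstream.
Reverse complement of the reverse primer: TGTTCGA. This occurs on the top strand at positions 29–35.
The product is the template from position 1 through 35 (35 bp).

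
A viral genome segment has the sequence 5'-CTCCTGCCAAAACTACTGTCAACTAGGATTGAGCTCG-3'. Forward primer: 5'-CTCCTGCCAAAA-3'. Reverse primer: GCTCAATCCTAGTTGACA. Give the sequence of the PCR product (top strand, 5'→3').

Scanning the template, CTCCTGCCAAAA occurs at positions 1–12; this primer anneals to the bottom strand there with its 3' end pointing downstream.
Taking the reverse complement of GCTCAATCCTAGTTGACA gives TGTCAACTAGGATTGAGC, found at positions 17–34 on the template; the primer anneals here to the top strand with its 3' end pointing upstream.
The product is the template from position 1 through 34 (34 bp).

5'-CTCCTGCCAAAACTACTGTCAACTAGGATTGAGC-3'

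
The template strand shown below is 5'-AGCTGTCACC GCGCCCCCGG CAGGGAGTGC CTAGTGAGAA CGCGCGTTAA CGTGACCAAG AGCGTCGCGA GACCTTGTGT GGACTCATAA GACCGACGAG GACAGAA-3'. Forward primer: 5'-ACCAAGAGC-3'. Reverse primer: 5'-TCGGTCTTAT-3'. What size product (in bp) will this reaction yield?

42 bp

Forward primer ACCAAGAGC is found on the top strand at positions 55–63.
The reverse primer's reverse complement is ATAAGACCGA, which matches the template at positions 87–96.
Product length = (reverse-primer end) − (forward-primer start) + 1 = 96 − 55 + 1 = 42 bp.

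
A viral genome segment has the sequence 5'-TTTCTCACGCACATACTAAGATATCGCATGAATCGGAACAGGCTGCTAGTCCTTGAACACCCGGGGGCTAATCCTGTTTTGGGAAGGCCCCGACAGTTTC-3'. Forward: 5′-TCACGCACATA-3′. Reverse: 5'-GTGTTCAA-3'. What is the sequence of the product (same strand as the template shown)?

Scanning the template, TCACGCACATA occurs at positions 5–15; this primer anneals to the bottom strand there with its 3' end pointing downstream.
Reverse complement of the reverse primer: TTGAACAC. This occurs on the top strand at positions 53–60.
The product is the template from position 5 through 60 (56 bp).

5'-TCACGCACATACTAAGATATCGCATGAATCGGAACAGGCTGCTAGTCCTTGAACAC-3'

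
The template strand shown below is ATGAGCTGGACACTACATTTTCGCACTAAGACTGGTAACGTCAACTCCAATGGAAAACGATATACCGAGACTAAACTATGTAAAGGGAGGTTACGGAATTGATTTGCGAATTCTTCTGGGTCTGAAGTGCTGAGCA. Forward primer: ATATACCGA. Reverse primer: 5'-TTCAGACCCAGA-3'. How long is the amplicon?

67 bp

The forward primer matches the template at positions 60–68.
Reverse complement of the reverse primer: TCTGGGTCTGAA. This occurs on the top strand at positions 115–126.
Amplicon spans positions 60–126: 67 bp.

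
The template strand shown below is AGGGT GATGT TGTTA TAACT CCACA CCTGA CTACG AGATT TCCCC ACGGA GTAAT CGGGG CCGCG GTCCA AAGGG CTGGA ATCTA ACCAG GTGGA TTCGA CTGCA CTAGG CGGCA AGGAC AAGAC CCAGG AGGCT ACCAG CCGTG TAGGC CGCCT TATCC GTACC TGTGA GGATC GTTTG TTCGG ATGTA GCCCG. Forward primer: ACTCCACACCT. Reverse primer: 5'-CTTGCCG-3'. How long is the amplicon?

The forward primer matches the template at positions 18–28.
Reverse complement of the reverse primer: CGGCAAG. This occurs on the top strand at positions 111–117.
The product runs from position 18 to position 117, so its length is 117 − 18 + 1 = 100 bp.

100 bp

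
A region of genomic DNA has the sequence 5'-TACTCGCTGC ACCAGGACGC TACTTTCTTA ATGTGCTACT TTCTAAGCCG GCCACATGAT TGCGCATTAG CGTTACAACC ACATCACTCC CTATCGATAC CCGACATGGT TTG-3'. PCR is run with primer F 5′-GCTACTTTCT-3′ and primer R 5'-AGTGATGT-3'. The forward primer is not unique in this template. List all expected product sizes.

70 bp, 54 bp

The forward primer GCTACTTTCT matches the top strand at positions 19–28, 35–44.
The reverse primer's reverse complement is ACATCACT, matching at positions 81–88.
Each forward site pairs with the reverse site to give a product ending at position 88: sizes 70, 54 bp.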